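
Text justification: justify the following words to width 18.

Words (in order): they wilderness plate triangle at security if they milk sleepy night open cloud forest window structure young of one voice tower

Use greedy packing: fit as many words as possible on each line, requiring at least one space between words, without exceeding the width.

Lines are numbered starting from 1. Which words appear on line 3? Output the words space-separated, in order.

Line 1: ['they', 'wilderness'] (min_width=15, slack=3)
Line 2: ['plate', 'triangle', 'at'] (min_width=17, slack=1)
Line 3: ['security', 'if', 'they'] (min_width=16, slack=2)
Line 4: ['milk', 'sleepy', 'night'] (min_width=17, slack=1)
Line 5: ['open', 'cloud', 'forest'] (min_width=17, slack=1)
Line 6: ['window', 'structure'] (min_width=16, slack=2)
Line 7: ['young', 'of', 'one', 'voice'] (min_width=18, slack=0)
Line 8: ['tower'] (min_width=5, slack=13)

Answer: security if they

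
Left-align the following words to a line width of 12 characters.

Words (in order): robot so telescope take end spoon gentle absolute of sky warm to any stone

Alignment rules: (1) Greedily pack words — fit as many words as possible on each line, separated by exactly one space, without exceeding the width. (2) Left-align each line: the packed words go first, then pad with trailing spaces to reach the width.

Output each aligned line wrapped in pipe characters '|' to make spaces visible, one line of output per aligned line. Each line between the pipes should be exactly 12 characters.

Line 1: ['robot', 'so'] (min_width=8, slack=4)
Line 2: ['telescope'] (min_width=9, slack=3)
Line 3: ['take', 'end'] (min_width=8, slack=4)
Line 4: ['spoon', 'gentle'] (min_width=12, slack=0)
Line 5: ['absolute', 'of'] (min_width=11, slack=1)
Line 6: ['sky', 'warm', 'to'] (min_width=11, slack=1)
Line 7: ['any', 'stone'] (min_width=9, slack=3)

Answer: |robot so    |
|telescope   |
|take end    |
|spoon gentle|
|absolute of |
|sky warm to |
|any stone   |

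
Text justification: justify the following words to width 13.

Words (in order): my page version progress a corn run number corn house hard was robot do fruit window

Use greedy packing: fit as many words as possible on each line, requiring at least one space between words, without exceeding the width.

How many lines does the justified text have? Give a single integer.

Line 1: ['my', 'page'] (min_width=7, slack=6)
Line 2: ['version'] (min_width=7, slack=6)
Line 3: ['progress', 'a'] (min_width=10, slack=3)
Line 4: ['corn', 'run'] (min_width=8, slack=5)
Line 5: ['number', 'corn'] (min_width=11, slack=2)
Line 6: ['house', 'hard'] (min_width=10, slack=3)
Line 7: ['was', 'robot', 'do'] (min_width=12, slack=1)
Line 8: ['fruit', 'window'] (min_width=12, slack=1)
Total lines: 8

Answer: 8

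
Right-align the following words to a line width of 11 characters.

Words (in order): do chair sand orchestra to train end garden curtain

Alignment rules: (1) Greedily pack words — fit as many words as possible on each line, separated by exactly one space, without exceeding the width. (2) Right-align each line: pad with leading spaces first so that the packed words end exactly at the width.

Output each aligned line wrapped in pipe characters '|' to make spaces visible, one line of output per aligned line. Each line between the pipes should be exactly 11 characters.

Line 1: ['do', 'chair'] (min_width=8, slack=3)
Line 2: ['sand'] (min_width=4, slack=7)
Line 3: ['orchestra'] (min_width=9, slack=2)
Line 4: ['to', 'train'] (min_width=8, slack=3)
Line 5: ['end', 'garden'] (min_width=10, slack=1)
Line 6: ['curtain'] (min_width=7, slack=4)

Answer: |   do chair|
|       sand|
|  orchestra|
|   to train|
| end garden|
|    curtain|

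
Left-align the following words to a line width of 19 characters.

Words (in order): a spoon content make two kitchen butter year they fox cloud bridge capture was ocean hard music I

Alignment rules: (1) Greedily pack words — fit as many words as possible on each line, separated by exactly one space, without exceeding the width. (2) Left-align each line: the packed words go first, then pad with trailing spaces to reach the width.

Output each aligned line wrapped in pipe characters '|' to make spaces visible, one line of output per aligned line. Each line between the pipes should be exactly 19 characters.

Answer: |a spoon content    |
|make two kitchen   |
|butter year they   |
|fox cloud bridge   |
|capture was ocean  |
|hard music I       |

Derivation:
Line 1: ['a', 'spoon', 'content'] (min_width=15, slack=4)
Line 2: ['make', 'two', 'kitchen'] (min_width=16, slack=3)
Line 3: ['butter', 'year', 'they'] (min_width=16, slack=3)
Line 4: ['fox', 'cloud', 'bridge'] (min_width=16, slack=3)
Line 5: ['capture', 'was', 'ocean'] (min_width=17, slack=2)
Line 6: ['hard', 'music', 'I'] (min_width=12, slack=7)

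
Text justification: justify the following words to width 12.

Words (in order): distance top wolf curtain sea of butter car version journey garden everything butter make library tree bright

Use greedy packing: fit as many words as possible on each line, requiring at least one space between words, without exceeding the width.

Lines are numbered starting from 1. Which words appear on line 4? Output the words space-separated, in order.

Answer: butter car

Derivation:
Line 1: ['distance', 'top'] (min_width=12, slack=0)
Line 2: ['wolf', 'curtain'] (min_width=12, slack=0)
Line 3: ['sea', 'of'] (min_width=6, slack=6)
Line 4: ['butter', 'car'] (min_width=10, slack=2)
Line 5: ['version'] (min_width=7, slack=5)
Line 6: ['journey'] (min_width=7, slack=5)
Line 7: ['garden'] (min_width=6, slack=6)
Line 8: ['everything'] (min_width=10, slack=2)
Line 9: ['butter', 'make'] (min_width=11, slack=1)
Line 10: ['library', 'tree'] (min_width=12, slack=0)
Line 11: ['bright'] (min_width=6, slack=6)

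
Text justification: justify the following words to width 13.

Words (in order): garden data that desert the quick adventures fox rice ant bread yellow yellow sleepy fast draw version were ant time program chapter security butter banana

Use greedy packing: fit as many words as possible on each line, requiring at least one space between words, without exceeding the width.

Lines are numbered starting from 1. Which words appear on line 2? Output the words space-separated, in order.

Answer: that desert

Derivation:
Line 1: ['garden', 'data'] (min_width=11, slack=2)
Line 2: ['that', 'desert'] (min_width=11, slack=2)
Line 3: ['the', 'quick'] (min_width=9, slack=4)
Line 4: ['adventures'] (min_width=10, slack=3)
Line 5: ['fox', 'rice', 'ant'] (min_width=12, slack=1)
Line 6: ['bread', 'yellow'] (min_width=12, slack=1)
Line 7: ['yellow', 'sleepy'] (min_width=13, slack=0)
Line 8: ['fast', 'draw'] (min_width=9, slack=4)
Line 9: ['version', 'were'] (min_width=12, slack=1)
Line 10: ['ant', 'time'] (min_width=8, slack=5)
Line 11: ['program'] (min_width=7, slack=6)
Line 12: ['chapter'] (min_width=7, slack=6)
Line 13: ['security'] (min_width=8, slack=5)
Line 14: ['butter', 'banana'] (min_width=13, slack=0)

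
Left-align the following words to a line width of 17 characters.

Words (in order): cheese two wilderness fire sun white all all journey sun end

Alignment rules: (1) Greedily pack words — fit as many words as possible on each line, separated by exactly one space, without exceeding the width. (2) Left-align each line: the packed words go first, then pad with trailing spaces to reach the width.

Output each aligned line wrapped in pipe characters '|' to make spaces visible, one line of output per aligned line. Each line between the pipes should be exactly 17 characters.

Line 1: ['cheese', 'two'] (min_width=10, slack=7)
Line 2: ['wilderness', 'fire'] (min_width=15, slack=2)
Line 3: ['sun', 'white', 'all', 'all'] (min_width=17, slack=0)
Line 4: ['journey', 'sun', 'end'] (min_width=15, slack=2)

Answer: |cheese two       |
|wilderness fire  |
|sun white all all|
|journey sun end  |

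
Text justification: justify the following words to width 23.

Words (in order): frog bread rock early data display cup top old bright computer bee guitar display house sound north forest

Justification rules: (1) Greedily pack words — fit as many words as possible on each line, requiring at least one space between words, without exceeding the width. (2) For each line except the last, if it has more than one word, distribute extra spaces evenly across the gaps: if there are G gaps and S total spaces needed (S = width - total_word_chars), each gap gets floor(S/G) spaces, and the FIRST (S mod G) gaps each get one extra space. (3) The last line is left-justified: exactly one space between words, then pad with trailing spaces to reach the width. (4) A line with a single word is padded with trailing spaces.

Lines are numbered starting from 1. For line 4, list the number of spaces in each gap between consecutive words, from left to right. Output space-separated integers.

Line 1: ['frog', 'bread', 'rock', 'early'] (min_width=21, slack=2)
Line 2: ['data', 'display', 'cup', 'top'] (min_width=20, slack=3)
Line 3: ['old', 'bright', 'computer', 'bee'] (min_width=23, slack=0)
Line 4: ['guitar', 'display', 'house'] (min_width=20, slack=3)
Line 5: ['sound', 'north', 'forest'] (min_width=18, slack=5)

Answer: 3 2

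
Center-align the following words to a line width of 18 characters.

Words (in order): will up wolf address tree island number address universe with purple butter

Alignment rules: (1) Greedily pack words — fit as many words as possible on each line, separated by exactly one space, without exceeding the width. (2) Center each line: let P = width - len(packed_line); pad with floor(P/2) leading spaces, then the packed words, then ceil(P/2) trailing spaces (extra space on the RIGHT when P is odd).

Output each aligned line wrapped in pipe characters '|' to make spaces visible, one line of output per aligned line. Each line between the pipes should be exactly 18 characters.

Line 1: ['will', 'up', 'wolf'] (min_width=12, slack=6)
Line 2: ['address', 'tree'] (min_width=12, slack=6)
Line 3: ['island', 'number'] (min_width=13, slack=5)
Line 4: ['address', 'universe'] (min_width=16, slack=2)
Line 5: ['with', 'purple', 'butter'] (min_width=18, slack=0)

Answer: |   will up wolf   |
|   address tree   |
|  island number   |
| address universe |
|with purple butter|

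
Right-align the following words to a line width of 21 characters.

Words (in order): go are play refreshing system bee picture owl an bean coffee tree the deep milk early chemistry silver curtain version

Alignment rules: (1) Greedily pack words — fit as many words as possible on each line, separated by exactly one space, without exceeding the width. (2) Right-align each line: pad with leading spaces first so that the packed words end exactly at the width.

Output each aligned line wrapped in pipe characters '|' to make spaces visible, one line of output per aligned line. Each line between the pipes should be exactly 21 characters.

Line 1: ['go', 'are', 'play'] (min_width=11, slack=10)
Line 2: ['refreshing', 'system', 'bee'] (min_width=21, slack=0)
Line 3: ['picture', 'owl', 'an', 'bean'] (min_width=19, slack=2)
Line 4: ['coffee', 'tree', 'the', 'deep'] (min_width=20, slack=1)
Line 5: ['milk', 'early', 'chemistry'] (min_width=20, slack=1)
Line 6: ['silver', 'curtain'] (min_width=14, slack=7)
Line 7: ['version'] (min_width=7, slack=14)

Answer: |          go are play|
|refreshing system bee|
|  picture owl an bean|
| coffee tree the deep|
| milk early chemistry|
|       silver curtain|
|              version|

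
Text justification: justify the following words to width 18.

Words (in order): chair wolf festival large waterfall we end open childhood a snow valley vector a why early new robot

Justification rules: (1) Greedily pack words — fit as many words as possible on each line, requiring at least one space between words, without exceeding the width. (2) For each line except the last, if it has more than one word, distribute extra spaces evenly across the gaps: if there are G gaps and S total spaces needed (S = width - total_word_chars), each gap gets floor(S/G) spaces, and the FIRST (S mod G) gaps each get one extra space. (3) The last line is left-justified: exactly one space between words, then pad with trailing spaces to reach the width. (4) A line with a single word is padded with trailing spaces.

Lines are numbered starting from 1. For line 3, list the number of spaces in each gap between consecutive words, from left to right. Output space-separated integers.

Answer: 2 2

Derivation:
Line 1: ['chair', 'wolf'] (min_width=10, slack=8)
Line 2: ['festival', 'large'] (min_width=14, slack=4)
Line 3: ['waterfall', 'we', 'end'] (min_width=16, slack=2)
Line 4: ['open', 'childhood', 'a'] (min_width=16, slack=2)
Line 5: ['snow', 'valley', 'vector'] (min_width=18, slack=0)
Line 6: ['a', 'why', 'early', 'new'] (min_width=15, slack=3)
Line 7: ['robot'] (min_width=5, slack=13)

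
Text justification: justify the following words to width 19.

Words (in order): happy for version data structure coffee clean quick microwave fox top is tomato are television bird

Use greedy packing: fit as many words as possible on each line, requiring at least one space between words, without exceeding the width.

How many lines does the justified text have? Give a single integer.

Line 1: ['happy', 'for', 'version'] (min_width=17, slack=2)
Line 2: ['data', 'structure'] (min_width=14, slack=5)
Line 3: ['coffee', 'clean', 'quick'] (min_width=18, slack=1)
Line 4: ['microwave', 'fox', 'top'] (min_width=17, slack=2)
Line 5: ['is', 'tomato', 'are'] (min_width=13, slack=6)
Line 6: ['television', 'bird'] (min_width=15, slack=4)
Total lines: 6

Answer: 6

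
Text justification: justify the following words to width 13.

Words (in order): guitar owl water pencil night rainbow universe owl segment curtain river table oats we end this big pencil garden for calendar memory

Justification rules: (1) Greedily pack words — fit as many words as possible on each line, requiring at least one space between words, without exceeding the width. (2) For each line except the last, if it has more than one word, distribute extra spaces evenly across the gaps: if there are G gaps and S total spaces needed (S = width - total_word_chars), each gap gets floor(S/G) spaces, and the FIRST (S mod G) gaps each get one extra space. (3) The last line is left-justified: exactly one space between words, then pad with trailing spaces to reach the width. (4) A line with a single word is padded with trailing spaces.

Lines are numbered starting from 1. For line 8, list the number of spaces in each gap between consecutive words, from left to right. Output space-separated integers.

Line 1: ['guitar', 'owl'] (min_width=10, slack=3)
Line 2: ['water', 'pencil'] (min_width=12, slack=1)
Line 3: ['night', 'rainbow'] (min_width=13, slack=0)
Line 4: ['universe', 'owl'] (min_width=12, slack=1)
Line 5: ['segment'] (min_width=7, slack=6)
Line 6: ['curtain', 'river'] (min_width=13, slack=0)
Line 7: ['table', 'oats', 'we'] (min_width=13, slack=0)
Line 8: ['end', 'this', 'big'] (min_width=12, slack=1)
Line 9: ['pencil', 'garden'] (min_width=13, slack=0)
Line 10: ['for', 'calendar'] (min_width=12, slack=1)
Line 11: ['memory'] (min_width=6, slack=7)

Answer: 2 1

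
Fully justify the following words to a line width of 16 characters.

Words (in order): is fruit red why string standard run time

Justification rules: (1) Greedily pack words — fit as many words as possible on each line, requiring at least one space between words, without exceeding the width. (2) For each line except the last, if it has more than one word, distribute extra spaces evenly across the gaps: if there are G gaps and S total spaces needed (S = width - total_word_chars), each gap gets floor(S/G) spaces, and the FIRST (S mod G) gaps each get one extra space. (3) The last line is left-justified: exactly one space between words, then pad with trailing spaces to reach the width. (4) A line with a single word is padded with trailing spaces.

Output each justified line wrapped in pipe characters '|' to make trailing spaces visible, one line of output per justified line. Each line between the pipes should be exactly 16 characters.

Answer: |is fruit red why|
|string  standard|
|run time        |

Derivation:
Line 1: ['is', 'fruit', 'red', 'why'] (min_width=16, slack=0)
Line 2: ['string', 'standard'] (min_width=15, slack=1)
Line 3: ['run', 'time'] (min_width=8, slack=8)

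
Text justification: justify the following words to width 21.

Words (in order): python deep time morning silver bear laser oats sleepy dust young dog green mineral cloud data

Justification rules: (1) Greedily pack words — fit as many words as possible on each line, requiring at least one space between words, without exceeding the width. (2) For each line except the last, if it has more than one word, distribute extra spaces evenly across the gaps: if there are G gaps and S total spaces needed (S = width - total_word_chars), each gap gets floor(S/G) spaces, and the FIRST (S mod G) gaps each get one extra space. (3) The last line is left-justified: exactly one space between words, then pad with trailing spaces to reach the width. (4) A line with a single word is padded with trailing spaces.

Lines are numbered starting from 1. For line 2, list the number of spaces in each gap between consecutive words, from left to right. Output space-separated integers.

Line 1: ['python', 'deep', 'time'] (min_width=16, slack=5)
Line 2: ['morning', 'silver', 'bear'] (min_width=19, slack=2)
Line 3: ['laser', 'oats', 'sleepy'] (min_width=17, slack=4)
Line 4: ['dust', 'young', 'dog', 'green'] (min_width=20, slack=1)
Line 5: ['mineral', 'cloud', 'data'] (min_width=18, slack=3)

Answer: 2 2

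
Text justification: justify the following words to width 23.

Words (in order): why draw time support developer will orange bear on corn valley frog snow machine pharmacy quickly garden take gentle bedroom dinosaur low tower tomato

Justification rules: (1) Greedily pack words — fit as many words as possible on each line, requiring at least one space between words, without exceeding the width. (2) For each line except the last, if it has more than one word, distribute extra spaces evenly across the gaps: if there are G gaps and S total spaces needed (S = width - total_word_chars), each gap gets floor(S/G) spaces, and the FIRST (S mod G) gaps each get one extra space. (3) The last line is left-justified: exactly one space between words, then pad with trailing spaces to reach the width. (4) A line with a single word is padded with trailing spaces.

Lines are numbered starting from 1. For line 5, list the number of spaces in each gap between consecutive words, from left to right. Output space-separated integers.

Line 1: ['why', 'draw', 'time', 'support'] (min_width=21, slack=2)
Line 2: ['developer', 'will', 'orange'] (min_width=21, slack=2)
Line 3: ['bear', 'on', 'corn', 'valley'] (min_width=19, slack=4)
Line 4: ['frog', 'snow', 'machine'] (min_width=17, slack=6)
Line 5: ['pharmacy', 'quickly', 'garden'] (min_width=23, slack=0)
Line 6: ['take', 'gentle', 'bedroom'] (min_width=19, slack=4)
Line 7: ['dinosaur', 'low', 'tower'] (min_width=18, slack=5)
Line 8: ['tomato'] (min_width=6, slack=17)

Answer: 1 1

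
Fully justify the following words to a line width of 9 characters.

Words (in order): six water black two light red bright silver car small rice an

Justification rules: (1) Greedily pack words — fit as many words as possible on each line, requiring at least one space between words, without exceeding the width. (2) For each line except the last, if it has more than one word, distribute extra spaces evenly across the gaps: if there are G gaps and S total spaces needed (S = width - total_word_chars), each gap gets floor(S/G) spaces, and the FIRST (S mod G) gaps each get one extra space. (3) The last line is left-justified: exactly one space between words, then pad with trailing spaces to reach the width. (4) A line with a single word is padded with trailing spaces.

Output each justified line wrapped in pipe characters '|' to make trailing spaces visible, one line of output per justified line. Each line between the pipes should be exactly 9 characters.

Answer: |six water|
|black two|
|light red|
|bright   |
|silver   |
|car small|
|rice an  |

Derivation:
Line 1: ['six', 'water'] (min_width=9, slack=0)
Line 2: ['black', 'two'] (min_width=9, slack=0)
Line 3: ['light', 'red'] (min_width=9, slack=0)
Line 4: ['bright'] (min_width=6, slack=3)
Line 5: ['silver'] (min_width=6, slack=3)
Line 6: ['car', 'small'] (min_width=9, slack=0)
Line 7: ['rice', 'an'] (min_width=7, slack=2)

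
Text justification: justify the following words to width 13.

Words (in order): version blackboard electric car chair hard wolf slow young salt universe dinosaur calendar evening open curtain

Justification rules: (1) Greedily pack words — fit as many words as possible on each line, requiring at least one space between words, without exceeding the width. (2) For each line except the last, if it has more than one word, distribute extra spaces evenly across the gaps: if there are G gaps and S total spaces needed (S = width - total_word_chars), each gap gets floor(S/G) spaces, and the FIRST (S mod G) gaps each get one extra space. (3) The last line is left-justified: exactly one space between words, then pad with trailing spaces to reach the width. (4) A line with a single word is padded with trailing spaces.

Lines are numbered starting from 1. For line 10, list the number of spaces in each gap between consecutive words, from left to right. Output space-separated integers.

Answer: 2

Derivation:
Line 1: ['version'] (min_width=7, slack=6)
Line 2: ['blackboard'] (min_width=10, slack=3)
Line 3: ['electric', 'car'] (min_width=12, slack=1)
Line 4: ['chair', 'hard'] (min_width=10, slack=3)
Line 5: ['wolf', 'slow'] (min_width=9, slack=4)
Line 6: ['young', 'salt'] (min_width=10, slack=3)
Line 7: ['universe'] (min_width=8, slack=5)
Line 8: ['dinosaur'] (min_width=8, slack=5)
Line 9: ['calendar'] (min_width=8, slack=5)
Line 10: ['evening', 'open'] (min_width=12, slack=1)
Line 11: ['curtain'] (min_width=7, slack=6)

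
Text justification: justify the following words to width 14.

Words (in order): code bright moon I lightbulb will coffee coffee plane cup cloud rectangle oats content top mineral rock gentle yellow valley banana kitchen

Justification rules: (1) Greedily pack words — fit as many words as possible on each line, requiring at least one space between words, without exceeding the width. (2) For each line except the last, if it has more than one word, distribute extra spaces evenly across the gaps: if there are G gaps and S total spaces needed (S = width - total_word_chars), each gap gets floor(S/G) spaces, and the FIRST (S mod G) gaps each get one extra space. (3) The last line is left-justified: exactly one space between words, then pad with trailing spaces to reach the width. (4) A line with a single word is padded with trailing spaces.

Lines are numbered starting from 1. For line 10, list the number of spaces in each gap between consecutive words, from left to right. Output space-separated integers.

Answer: 2

Derivation:
Line 1: ['code', 'bright'] (min_width=11, slack=3)
Line 2: ['moon', 'I'] (min_width=6, slack=8)
Line 3: ['lightbulb', 'will'] (min_width=14, slack=0)
Line 4: ['coffee', 'coffee'] (min_width=13, slack=1)
Line 5: ['plane', 'cup'] (min_width=9, slack=5)
Line 6: ['cloud'] (min_width=5, slack=9)
Line 7: ['rectangle', 'oats'] (min_width=14, slack=0)
Line 8: ['content', 'top'] (min_width=11, slack=3)
Line 9: ['mineral', 'rock'] (min_width=12, slack=2)
Line 10: ['gentle', 'yellow'] (min_width=13, slack=1)
Line 11: ['valley', 'banana'] (min_width=13, slack=1)
Line 12: ['kitchen'] (min_width=7, slack=7)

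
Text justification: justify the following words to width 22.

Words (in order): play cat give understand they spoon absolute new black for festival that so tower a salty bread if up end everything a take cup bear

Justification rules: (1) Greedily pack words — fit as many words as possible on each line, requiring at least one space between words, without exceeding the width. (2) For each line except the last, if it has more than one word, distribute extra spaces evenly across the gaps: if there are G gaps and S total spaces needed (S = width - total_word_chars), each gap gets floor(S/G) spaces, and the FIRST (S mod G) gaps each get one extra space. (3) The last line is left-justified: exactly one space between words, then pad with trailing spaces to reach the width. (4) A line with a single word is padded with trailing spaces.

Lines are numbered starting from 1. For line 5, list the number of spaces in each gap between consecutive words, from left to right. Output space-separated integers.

Line 1: ['play', 'cat', 'give'] (min_width=13, slack=9)
Line 2: ['understand', 'they', 'spoon'] (min_width=21, slack=1)
Line 3: ['absolute', 'new', 'black', 'for'] (min_width=22, slack=0)
Line 4: ['festival', 'that', 'so', 'tower'] (min_width=22, slack=0)
Line 5: ['a', 'salty', 'bread', 'if', 'up'] (min_width=19, slack=3)
Line 6: ['end', 'everything', 'a', 'take'] (min_width=21, slack=1)
Line 7: ['cup', 'bear'] (min_width=8, slack=14)

Answer: 2 2 2 1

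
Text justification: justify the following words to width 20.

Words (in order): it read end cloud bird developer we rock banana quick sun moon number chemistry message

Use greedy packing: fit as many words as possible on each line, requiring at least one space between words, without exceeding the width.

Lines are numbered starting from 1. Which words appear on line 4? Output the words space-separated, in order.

Line 1: ['it', 'read', 'end', 'cloud'] (min_width=17, slack=3)
Line 2: ['bird', 'developer', 'we'] (min_width=17, slack=3)
Line 3: ['rock', 'banana', 'quick'] (min_width=17, slack=3)
Line 4: ['sun', 'moon', 'number'] (min_width=15, slack=5)
Line 5: ['chemistry', 'message'] (min_width=17, slack=3)

Answer: sun moon number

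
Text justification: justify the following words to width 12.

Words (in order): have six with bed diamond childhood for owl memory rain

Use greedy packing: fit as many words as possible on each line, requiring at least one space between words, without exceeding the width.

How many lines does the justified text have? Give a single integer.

Answer: 6

Derivation:
Line 1: ['have', 'six'] (min_width=8, slack=4)
Line 2: ['with', 'bed'] (min_width=8, slack=4)
Line 3: ['diamond'] (min_width=7, slack=5)
Line 4: ['childhood'] (min_width=9, slack=3)
Line 5: ['for', 'owl'] (min_width=7, slack=5)
Line 6: ['memory', 'rain'] (min_width=11, slack=1)
Total lines: 6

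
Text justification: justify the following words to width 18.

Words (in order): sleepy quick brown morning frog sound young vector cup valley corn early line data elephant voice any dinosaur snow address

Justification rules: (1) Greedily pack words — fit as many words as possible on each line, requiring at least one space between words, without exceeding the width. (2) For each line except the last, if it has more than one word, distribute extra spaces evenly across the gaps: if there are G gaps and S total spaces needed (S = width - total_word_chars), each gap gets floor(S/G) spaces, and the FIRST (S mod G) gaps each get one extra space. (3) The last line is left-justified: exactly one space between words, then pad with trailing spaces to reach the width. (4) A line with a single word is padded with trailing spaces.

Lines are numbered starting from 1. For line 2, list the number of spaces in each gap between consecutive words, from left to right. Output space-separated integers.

Answer: 1 1

Derivation:
Line 1: ['sleepy', 'quick', 'brown'] (min_width=18, slack=0)
Line 2: ['morning', 'frog', 'sound'] (min_width=18, slack=0)
Line 3: ['young', 'vector', 'cup'] (min_width=16, slack=2)
Line 4: ['valley', 'corn', 'early'] (min_width=17, slack=1)
Line 5: ['line', 'data', 'elephant'] (min_width=18, slack=0)
Line 6: ['voice', 'any', 'dinosaur'] (min_width=18, slack=0)
Line 7: ['snow', 'address'] (min_width=12, slack=6)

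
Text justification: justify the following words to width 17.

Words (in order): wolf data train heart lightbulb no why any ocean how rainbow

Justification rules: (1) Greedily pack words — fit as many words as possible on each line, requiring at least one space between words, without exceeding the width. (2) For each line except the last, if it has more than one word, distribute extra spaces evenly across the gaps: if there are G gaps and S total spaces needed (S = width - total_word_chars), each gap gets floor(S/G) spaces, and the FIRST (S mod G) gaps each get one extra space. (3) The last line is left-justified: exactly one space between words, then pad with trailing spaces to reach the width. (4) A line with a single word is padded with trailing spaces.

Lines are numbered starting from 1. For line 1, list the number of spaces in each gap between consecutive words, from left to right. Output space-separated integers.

Line 1: ['wolf', 'data', 'train'] (min_width=15, slack=2)
Line 2: ['heart', 'lightbulb'] (min_width=15, slack=2)
Line 3: ['no', 'why', 'any', 'ocean'] (min_width=16, slack=1)
Line 4: ['how', 'rainbow'] (min_width=11, slack=6)

Answer: 2 2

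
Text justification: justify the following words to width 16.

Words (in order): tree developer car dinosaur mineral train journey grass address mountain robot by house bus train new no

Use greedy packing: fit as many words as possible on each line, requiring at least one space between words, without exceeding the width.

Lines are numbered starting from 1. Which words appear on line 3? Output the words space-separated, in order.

Answer: mineral train

Derivation:
Line 1: ['tree', 'developer'] (min_width=14, slack=2)
Line 2: ['car', 'dinosaur'] (min_width=12, slack=4)
Line 3: ['mineral', 'train'] (min_width=13, slack=3)
Line 4: ['journey', 'grass'] (min_width=13, slack=3)
Line 5: ['address', 'mountain'] (min_width=16, slack=0)
Line 6: ['robot', 'by', 'house'] (min_width=14, slack=2)
Line 7: ['bus', 'train', 'new', 'no'] (min_width=16, slack=0)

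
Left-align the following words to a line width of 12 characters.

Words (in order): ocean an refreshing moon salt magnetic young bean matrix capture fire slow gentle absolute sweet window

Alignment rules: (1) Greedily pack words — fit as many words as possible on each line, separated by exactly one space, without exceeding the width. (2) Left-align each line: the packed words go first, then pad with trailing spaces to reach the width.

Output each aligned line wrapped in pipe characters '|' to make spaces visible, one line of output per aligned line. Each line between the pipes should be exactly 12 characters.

Answer: |ocean an    |
|refreshing  |
|moon salt   |
|magnetic    |
|young bean  |
|matrix      |
|capture fire|
|slow gentle |
|absolute    |
|sweet window|

Derivation:
Line 1: ['ocean', 'an'] (min_width=8, slack=4)
Line 2: ['refreshing'] (min_width=10, slack=2)
Line 3: ['moon', 'salt'] (min_width=9, slack=3)
Line 4: ['magnetic'] (min_width=8, slack=4)
Line 5: ['young', 'bean'] (min_width=10, slack=2)
Line 6: ['matrix'] (min_width=6, slack=6)
Line 7: ['capture', 'fire'] (min_width=12, slack=0)
Line 8: ['slow', 'gentle'] (min_width=11, slack=1)
Line 9: ['absolute'] (min_width=8, slack=4)
Line 10: ['sweet', 'window'] (min_width=12, slack=0)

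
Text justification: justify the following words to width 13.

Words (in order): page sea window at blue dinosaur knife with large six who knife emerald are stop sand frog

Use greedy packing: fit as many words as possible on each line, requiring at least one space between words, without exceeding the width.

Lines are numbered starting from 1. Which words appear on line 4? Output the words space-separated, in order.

Line 1: ['page', 'sea'] (min_width=8, slack=5)
Line 2: ['window', 'at'] (min_width=9, slack=4)
Line 3: ['blue', 'dinosaur'] (min_width=13, slack=0)
Line 4: ['knife', 'with'] (min_width=10, slack=3)
Line 5: ['large', 'six', 'who'] (min_width=13, slack=0)
Line 6: ['knife', 'emerald'] (min_width=13, slack=0)
Line 7: ['are', 'stop', 'sand'] (min_width=13, slack=0)
Line 8: ['frog'] (min_width=4, slack=9)

Answer: knife with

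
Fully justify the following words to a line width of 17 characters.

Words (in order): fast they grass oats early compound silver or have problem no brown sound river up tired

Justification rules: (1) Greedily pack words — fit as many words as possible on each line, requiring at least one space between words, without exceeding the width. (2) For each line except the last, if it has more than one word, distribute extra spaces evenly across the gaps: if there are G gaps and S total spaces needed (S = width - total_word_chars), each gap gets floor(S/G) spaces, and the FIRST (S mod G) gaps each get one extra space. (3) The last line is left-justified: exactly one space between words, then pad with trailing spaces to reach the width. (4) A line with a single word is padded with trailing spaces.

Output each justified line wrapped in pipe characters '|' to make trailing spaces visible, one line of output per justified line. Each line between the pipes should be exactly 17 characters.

Answer: |fast  they  grass|
|oats        early|
|compound   silver|
|or  have  problem|
|no   brown  sound|
|river up tired   |

Derivation:
Line 1: ['fast', 'they', 'grass'] (min_width=15, slack=2)
Line 2: ['oats', 'early'] (min_width=10, slack=7)
Line 3: ['compound', 'silver'] (min_width=15, slack=2)
Line 4: ['or', 'have', 'problem'] (min_width=15, slack=2)
Line 5: ['no', 'brown', 'sound'] (min_width=14, slack=3)
Line 6: ['river', 'up', 'tired'] (min_width=14, slack=3)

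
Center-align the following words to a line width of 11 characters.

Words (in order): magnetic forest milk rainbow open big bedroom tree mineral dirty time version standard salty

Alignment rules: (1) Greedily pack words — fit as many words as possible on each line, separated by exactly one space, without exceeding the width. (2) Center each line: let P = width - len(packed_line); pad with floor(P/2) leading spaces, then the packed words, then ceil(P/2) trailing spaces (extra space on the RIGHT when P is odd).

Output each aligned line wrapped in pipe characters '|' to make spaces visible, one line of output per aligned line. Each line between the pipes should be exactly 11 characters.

Line 1: ['magnetic'] (min_width=8, slack=3)
Line 2: ['forest', 'milk'] (min_width=11, slack=0)
Line 3: ['rainbow'] (min_width=7, slack=4)
Line 4: ['open', 'big'] (min_width=8, slack=3)
Line 5: ['bedroom'] (min_width=7, slack=4)
Line 6: ['tree'] (min_width=4, slack=7)
Line 7: ['mineral'] (min_width=7, slack=4)
Line 8: ['dirty', 'time'] (min_width=10, slack=1)
Line 9: ['version'] (min_width=7, slack=4)
Line 10: ['standard'] (min_width=8, slack=3)
Line 11: ['salty'] (min_width=5, slack=6)

Answer: | magnetic  |
|forest milk|
|  rainbow  |
| open big  |
|  bedroom  |
|   tree    |
|  mineral  |
|dirty time |
|  version  |
| standard  |
|   salty   |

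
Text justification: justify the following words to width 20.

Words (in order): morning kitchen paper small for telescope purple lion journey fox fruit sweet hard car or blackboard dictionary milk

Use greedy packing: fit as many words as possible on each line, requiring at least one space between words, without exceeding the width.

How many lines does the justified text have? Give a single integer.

Line 1: ['morning', 'kitchen'] (min_width=15, slack=5)
Line 2: ['paper', 'small', 'for'] (min_width=15, slack=5)
Line 3: ['telescope', 'purple'] (min_width=16, slack=4)
Line 4: ['lion', 'journey', 'fox'] (min_width=16, slack=4)
Line 5: ['fruit', 'sweet', 'hard', 'car'] (min_width=20, slack=0)
Line 6: ['or', 'blackboard'] (min_width=13, slack=7)
Line 7: ['dictionary', 'milk'] (min_width=15, slack=5)
Total lines: 7

Answer: 7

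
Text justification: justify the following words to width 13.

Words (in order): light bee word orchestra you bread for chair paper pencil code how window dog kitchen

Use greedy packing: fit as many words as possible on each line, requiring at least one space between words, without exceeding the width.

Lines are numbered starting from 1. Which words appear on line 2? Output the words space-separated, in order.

Line 1: ['light', 'bee'] (min_width=9, slack=4)
Line 2: ['word'] (min_width=4, slack=9)
Line 3: ['orchestra', 'you'] (min_width=13, slack=0)
Line 4: ['bread', 'for'] (min_width=9, slack=4)
Line 5: ['chair', 'paper'] (min_width=11, slack=2)
Line 6: ['pencil', 'code'] (min_width=11, slack=2)
Line 7: ['how', 'window'] (min_width=10, slack=3)
Line 8: ['dog', 'kitchen'] (min_width=11, slack=2)

Answer: word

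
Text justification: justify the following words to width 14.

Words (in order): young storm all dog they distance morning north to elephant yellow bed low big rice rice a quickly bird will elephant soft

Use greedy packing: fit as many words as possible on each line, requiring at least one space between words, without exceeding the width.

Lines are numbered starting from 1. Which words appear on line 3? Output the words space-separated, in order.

Answer: distance

Derivation:
Line 1: ['young', 'storm'] (min_width=11, slack=3)
Line 2: ['all', 'dog', 'they'] (min_width=12, slack=2)
Line 3: ['distance'] (min_width=8, slack=6)
Line 4: ['morning', 'north'] (min_width=13, slack=1)
Line 5: ['to', 'elephant'] (min_width=11, slack=3)
Line 6: ['yellow', 'bed', 'low'] (min_width=14, slack=0)
Line 7: ['big', 'rice', 'rice'] (min_width=13, slack=1)
Line 8: ['a', 'quickly', 'bird'] (min_width=14, slack=0)
Line 9: ['will', 'elephant'] (min_width=13, slack=1)
Line 10: ['soft'] (min_width=4, slack=10)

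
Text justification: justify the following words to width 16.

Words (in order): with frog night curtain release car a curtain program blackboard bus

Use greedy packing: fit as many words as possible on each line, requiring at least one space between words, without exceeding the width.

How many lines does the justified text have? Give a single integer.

Answer: 5

Derivation:
Line 1: ['with', 'frog', 'night'] (min_width=15, slack=1)
Line 2: ['curtain', 'release'] (min_width=15, slack=1)
Line 3: ['car', 'a', 'curtain'] (min_width=13, slack=3)
Line 4: ['program'] (min_width=7, slack=9)
Line 5: ['blackboard', 'bus'] (min_width=14, slack=2)
Total lines: 5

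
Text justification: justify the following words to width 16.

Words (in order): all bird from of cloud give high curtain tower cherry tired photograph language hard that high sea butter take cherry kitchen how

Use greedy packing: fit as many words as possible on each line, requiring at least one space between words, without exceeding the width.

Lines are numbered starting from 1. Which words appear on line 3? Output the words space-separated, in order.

Answer: curtain tower

Derivation:
Line 1: ['all', 'bird', 'from', 'of'] (min_width=16, slack=0)
Line 2: ['cloud', 'give', 'high'] (min_width=15, slack=1)
Line 3: ['curtain', 'tower'] (min_width=13, slack=3)
Line 4: ['cherry', 'tired'] (min_width=12, slack=4)
Line 5: ['photograph'] (min_width=10, slack=6)
Line 6: ['language', 'hard'] (min_width=13, slack=3)
Line 7: ['that', 'high', 'sea'] (min_width=13, slack=3)
Line 8: ['butter', 'take'] (min_width=11, slack=5)
Line 9: ['cherry', 'kitchen'] (min_width=14, slack=2)
Line 10: ['how'] (min_width=3, slack=13)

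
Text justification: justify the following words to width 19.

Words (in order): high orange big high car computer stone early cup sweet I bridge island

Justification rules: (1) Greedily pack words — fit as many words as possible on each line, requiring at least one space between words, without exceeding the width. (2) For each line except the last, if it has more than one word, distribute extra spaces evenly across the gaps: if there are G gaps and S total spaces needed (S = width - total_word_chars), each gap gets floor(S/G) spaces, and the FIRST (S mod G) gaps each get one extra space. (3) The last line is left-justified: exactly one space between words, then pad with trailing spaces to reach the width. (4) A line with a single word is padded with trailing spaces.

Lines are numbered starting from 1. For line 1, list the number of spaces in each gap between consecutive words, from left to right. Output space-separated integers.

Line 1: ['high', 'orange', 'big'] (min_width=15, slack=4)
Line 2: ['high', 'car', 'computer'] (min_width=17, slack=2)
Line 3: ['stone', 'early', 'cup'] (min_width=15, slack=4)
Line 4: ['sweet', 'I', 'bridge'] (min_width=14, slack=5)
Line 5: ['island'] (min_width=6, slack=13)

Answer: 3 3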